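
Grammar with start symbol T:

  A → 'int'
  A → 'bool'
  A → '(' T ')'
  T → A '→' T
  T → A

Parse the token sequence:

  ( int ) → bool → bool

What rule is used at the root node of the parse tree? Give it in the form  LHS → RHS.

T → A '→' T

[T [A ( [T [A int]] )] → [T [A bool] → [T [A bool]]]]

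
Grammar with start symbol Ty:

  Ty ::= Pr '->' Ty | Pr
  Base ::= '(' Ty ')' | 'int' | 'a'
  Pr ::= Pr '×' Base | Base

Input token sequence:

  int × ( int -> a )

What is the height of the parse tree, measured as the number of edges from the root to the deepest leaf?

7

[Ty [Pr [Pr [Base int]] × [Base ( [Ty [Pr [Base int]] -> [Ty [Pr [Base a]]]] )]]]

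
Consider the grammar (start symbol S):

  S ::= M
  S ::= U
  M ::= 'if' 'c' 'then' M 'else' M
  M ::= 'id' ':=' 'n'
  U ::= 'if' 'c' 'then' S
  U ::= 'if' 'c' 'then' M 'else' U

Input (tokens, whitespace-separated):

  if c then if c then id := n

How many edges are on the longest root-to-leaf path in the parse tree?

[S [U if c then [S [U if c then [S [M id := n]]]]]]

6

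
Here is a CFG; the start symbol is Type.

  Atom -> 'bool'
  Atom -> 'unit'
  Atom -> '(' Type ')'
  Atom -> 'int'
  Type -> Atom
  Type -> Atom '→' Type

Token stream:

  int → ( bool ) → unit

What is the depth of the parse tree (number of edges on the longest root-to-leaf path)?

[Type [Atom int] → [Type [Atom ( [Type [Atom bool]] )] → [Type [Atom unit]]]]

5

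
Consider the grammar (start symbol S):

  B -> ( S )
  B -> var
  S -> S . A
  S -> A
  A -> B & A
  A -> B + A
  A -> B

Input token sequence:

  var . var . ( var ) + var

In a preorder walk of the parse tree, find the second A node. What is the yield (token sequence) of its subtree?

[S [S [S [A [B var]]] . [A [B var]]] . [A [B ( [S [A [B var]]] )] + [A [B var]]]]

var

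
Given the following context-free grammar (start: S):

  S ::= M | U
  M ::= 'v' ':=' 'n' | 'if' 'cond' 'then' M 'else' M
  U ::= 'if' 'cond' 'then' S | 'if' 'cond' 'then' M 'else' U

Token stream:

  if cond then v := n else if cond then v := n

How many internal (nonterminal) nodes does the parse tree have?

[S [U if cond then [M v := n] else [U if cond then [S [M v := n]]]]]

6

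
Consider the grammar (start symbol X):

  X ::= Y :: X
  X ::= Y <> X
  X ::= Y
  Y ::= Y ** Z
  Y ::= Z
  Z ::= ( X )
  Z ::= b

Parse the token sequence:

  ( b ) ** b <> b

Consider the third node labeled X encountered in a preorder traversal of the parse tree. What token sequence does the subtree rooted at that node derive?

[X [Y [Y [Z ( [X [Y [Z b]]] )]] ** [Z b]] <> [X [Y [Z b]]]]

b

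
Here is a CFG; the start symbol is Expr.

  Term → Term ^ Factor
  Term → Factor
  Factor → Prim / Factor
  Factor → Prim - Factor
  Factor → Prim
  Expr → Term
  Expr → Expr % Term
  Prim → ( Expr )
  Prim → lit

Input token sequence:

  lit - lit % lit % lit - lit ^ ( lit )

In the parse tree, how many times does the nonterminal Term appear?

5

[Expr [Expr [Expr [Term [Factor [Prim lit] - [Factor [Prim lit]]]]] % [Term [Factor [Prim lit]]]] % [Term [Term [Factor [Prim lit] - [Factor [Prim lit]]]] ^ [Factor [Prim ( [Expr [Term [Factor [Prim lit]]]] )]]]]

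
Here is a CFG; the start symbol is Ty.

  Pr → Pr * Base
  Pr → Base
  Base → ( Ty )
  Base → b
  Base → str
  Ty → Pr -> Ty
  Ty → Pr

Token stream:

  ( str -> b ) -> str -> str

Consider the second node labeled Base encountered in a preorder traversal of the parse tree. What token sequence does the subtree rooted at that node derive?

[Ty [Pr [Base ( [Ty [Pr [Base str]] -> [Ty [Pr [Base b]]]] )]] -> [Ty [Pr [Base str]] -> [Ty [Pr [Base str]]]]]

str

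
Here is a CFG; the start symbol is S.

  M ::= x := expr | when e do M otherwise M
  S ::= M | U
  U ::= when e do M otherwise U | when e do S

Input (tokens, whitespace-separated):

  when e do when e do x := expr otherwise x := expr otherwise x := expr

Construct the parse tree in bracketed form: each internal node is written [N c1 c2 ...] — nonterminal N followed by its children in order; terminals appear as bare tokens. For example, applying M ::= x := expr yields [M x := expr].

[S [M when e do [M when e do [M x := expr] otherwise [M x := expr]] otherwise [M x := expr]]]

S
M
when e do M otherwise M
when e do when e do M otherwise M otherwise M
when e do when e do x := expr otherwise M otherwise M
when e do when e do x := expr otherwise x := expr otherwise M
when e do when e do x := expr otherwise x := expr otherwise x := expr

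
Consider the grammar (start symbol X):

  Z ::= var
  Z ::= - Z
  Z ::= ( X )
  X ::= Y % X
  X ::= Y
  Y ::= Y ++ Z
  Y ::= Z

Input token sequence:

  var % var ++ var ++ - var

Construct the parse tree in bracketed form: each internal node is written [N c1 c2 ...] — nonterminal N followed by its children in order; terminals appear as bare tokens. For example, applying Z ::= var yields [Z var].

X
Y % X
Z % X
var % X
var % Y
var % Y ++ Z
var % Y ++ Z ++ Z
var % Z ++ Z ++ Z
var % var ++ Z ++ Z
var % var ++ var ++ Z
var % var ++ var ++ - Z
var % var ++ var ++ - var

[X [Y [Z var]] % [X [Y [Y [Y [Z var]] ++ [Z var]] ++ [Z - [Z var]]]]]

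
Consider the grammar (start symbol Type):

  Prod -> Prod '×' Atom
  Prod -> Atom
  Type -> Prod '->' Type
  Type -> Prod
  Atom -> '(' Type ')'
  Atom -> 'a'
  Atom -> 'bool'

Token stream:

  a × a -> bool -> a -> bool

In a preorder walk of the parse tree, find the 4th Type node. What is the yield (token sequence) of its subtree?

bool

[Type [Prod [Prod [Atom a]] × [Atom a]] -> [Type [Prod [Atom bool]] -> [Type [Prod [Atom a]] -> [Type [Prod [Atom bool]]]]]]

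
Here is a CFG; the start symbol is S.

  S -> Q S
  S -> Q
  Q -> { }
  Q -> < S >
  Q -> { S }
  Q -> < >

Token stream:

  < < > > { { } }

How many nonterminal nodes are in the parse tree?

[S [Q < [S [Q < >]] >] [S [Q { [S [Q { }]] }]]]

8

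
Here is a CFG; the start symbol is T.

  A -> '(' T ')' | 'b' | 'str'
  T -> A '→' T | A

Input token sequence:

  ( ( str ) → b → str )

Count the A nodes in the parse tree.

5

[T [A ( [T [A ( [T [A str]] )] → [T [A b] → [T [A str]]]] )]]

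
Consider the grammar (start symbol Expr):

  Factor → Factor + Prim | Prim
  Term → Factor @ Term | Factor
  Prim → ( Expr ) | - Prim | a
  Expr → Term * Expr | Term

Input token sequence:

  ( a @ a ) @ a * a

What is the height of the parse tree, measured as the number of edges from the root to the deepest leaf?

9

[Expr [Term [Factor [Prim ( [Expr [Term [Factor [Prim a]] @ [Term [Factor [Prim a]]]]] )]] @ [Term [Factor [Prim a]]]] * [Expr [Term [Factor [Prim a]]]]]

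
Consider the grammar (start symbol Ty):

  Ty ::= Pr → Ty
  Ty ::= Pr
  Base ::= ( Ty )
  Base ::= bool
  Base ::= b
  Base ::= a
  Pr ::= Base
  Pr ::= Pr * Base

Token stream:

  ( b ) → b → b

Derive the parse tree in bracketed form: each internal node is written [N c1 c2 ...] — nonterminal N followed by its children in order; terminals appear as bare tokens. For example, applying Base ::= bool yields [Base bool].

Ty
Pr → Ty
Base → Ty
( Ty ) → Ty
( Pr ) → Ty
( Base ) → Ty
( b ) → Ty
( b ) → Pr → Ty
( b ) → Base → Ty
( b ) → b → Ty
( b ) → b → Pr
( b ) → b → Base
( b ) → b → b

[Ty [Pr [Base ( [Ty [Pr [Base b]]] )]] → [Ty [Pr [Base b]] → [Ty [Pr [Base b]]]]]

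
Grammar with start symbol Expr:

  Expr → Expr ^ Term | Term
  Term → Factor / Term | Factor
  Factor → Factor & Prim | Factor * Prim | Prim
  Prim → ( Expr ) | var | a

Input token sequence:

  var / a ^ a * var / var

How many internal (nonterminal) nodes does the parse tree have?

16

[Expr [Expr [Term [Factor [Prim var]] / [Term [Factor [Prim a]]]]] ^ [Term [Factor [Factor [Prim a]] * [Prim var]] / [Term [Factor [Prim var]]]]]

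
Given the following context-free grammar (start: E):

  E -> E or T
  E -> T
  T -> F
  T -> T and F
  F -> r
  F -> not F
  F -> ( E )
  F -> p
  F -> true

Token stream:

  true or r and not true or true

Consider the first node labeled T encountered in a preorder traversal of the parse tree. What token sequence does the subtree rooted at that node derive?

[E [E [E [T [F true]]] or [T [T [F r]] and [F not [F true]]]] or [T [F true]]]

true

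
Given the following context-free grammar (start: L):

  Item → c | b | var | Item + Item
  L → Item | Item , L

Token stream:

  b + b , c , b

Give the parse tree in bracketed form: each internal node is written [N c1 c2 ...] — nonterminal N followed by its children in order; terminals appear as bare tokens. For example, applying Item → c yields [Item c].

L
Item , L
Item + Item , L
b + Item , L
b + b , L
b + b , Item , L
b + b , c , L
b + b , c , Item
b + b , c , b

[L [Item [Item b] + [Item b]] , [L [Item c] , [L [Item b]]]]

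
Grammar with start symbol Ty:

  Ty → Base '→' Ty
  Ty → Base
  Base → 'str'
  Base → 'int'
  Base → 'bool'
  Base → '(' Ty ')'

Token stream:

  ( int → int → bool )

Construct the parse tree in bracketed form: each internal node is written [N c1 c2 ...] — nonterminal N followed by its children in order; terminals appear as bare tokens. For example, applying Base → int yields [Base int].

Ty
Base
( Ty )
( Base → Ty )
( int → Ty )
( int → Base → Ty )
( int → int → Ty )
( int → int → Base )
( int → int → bool )

[Ty [Base ( [Ty [Base int] → [Ty [Base int] → [Ty [Base bool]]]] )]]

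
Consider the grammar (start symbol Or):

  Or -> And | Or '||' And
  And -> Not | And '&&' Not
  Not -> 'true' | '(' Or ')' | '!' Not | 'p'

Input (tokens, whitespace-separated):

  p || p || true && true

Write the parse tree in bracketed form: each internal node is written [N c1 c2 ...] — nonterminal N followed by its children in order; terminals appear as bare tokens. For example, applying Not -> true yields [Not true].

Or
Or || And
Or || And || And
And || And || And
Not || And || And
p || And || And
p || Not || And
p || p || And
p || p || And && Not
p || p || Not && Not
p || p || true && Not
p || p || true && true

[Or [Or [Or [And [Not p]]] || [And [Not p]]] || [And [And [Not true]] && [Not true]]]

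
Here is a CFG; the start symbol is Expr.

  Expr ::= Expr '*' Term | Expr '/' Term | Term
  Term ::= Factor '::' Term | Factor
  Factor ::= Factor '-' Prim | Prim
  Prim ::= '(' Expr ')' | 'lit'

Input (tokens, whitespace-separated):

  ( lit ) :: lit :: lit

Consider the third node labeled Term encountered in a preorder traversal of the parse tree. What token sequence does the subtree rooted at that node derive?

lit :: lit

[Expr [Term [Factor [Prim ( [Expr [Term [Factor [Prim lit]]]] )]] :: [Term [Factor [Prim lit]] :: [Term [Factor [Prim lit]]]]]]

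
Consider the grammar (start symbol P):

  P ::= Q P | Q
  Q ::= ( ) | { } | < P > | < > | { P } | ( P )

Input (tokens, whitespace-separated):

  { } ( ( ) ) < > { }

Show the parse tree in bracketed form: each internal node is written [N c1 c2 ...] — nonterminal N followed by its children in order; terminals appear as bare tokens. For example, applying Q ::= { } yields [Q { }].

[P [Q { }] [P [Q ( [P [Q ( )]] )] [P [Q < >] [P [Q { }]]]]]

P
Q P
{ } P
{ } Q P
{ } ( P ) P
{ } ( Q ) P
{ } ( ( ) ) P
{ } ( ( ) ) Q P
{ } ( ( ) ) < > P
{ } ( ( ) ) < > Q
{ } ( ( ) ) < > { }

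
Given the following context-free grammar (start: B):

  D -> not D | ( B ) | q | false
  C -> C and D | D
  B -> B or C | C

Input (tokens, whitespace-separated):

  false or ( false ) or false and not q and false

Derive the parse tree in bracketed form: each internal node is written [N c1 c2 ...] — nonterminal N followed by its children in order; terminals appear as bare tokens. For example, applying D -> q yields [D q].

[B [B [B [C [D false]]] or [C [D ( [B [C [D false]]] )]]] or [C [C [C [D false]] and [D not [D q]]] and [D false]]]

B
B or C
B or C or C
C or C or C
D or C or C
false or C or C
false or D or C
false or ( B ) or C
false or ( C ) or C
false or ( D ) or C
false or ( false ) or C
false or ( false ) or C and D
false or ( false ) or C and D and D
false or ( false ) or D and D and D
false or ( false ) or false and D and D
false or ( false ) or false and not D and D
false or ( false ) or false and not q and D
false or ( false ) or false and not q and false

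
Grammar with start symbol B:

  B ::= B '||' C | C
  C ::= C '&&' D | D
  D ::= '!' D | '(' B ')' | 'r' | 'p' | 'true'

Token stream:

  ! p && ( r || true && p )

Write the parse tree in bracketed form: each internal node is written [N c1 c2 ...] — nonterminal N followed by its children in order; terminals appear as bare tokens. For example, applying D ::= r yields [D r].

[B [C [C [D ! [D p]]] && [D ( [B [B [C [D r]]] || [C [C [D true]] && [D p]]] )]]]

B
C
C && D
D && D
! D && D
! p && D
! p && ( B )
! p && ( B || C )
! p && ( C || C )
! p && ( D || C )
! p && ( r || C )
! p && ( r || C && D )
! p && ( r || D && D )
! p && ( r || true && D )
! p && ( r || true && p )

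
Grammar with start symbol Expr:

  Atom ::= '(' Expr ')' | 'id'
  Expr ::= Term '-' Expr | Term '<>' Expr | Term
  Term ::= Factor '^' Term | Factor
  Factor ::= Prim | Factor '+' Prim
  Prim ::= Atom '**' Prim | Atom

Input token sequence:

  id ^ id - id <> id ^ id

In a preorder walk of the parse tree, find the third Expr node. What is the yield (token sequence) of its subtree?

[Expr [Term [Factor [Prim [Atom id]]] ^ [Term [Factor [Prim [Atom id]]]]] - [Expr [Term [Factor [Prim [Atom id]]]] <> [Expr [Term [Factor [Prim [Atom id]]] ^ [Term [Factor [Prim [Atom id]]]]]]]]

id ^ id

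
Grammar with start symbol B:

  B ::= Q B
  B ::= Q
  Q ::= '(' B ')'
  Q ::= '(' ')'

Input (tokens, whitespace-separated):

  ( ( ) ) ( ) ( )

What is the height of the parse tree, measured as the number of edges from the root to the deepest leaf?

[B [Q ( [B [Q ( )]] )] [B [Q ( )] [B [Q ( )]]]]

4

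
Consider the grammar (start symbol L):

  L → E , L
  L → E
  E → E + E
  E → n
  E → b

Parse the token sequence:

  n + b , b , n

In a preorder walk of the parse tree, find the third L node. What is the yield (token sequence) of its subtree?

n

[L [E [E n] + [E b]] , [L [E b] , [L [E n]]]]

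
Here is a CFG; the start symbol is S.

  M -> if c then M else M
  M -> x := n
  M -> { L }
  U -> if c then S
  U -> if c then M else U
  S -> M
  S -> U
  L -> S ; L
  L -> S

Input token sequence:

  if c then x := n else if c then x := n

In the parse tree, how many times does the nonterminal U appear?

2

[S [U if c then [M x := n] else [U if c then [S [M x := n]]]]]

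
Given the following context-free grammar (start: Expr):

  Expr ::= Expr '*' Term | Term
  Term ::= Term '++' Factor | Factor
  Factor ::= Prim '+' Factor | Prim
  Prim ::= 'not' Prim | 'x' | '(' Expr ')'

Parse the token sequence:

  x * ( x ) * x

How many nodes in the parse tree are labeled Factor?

[Expr [Expr [Expr [Term [Factor [Prim x]]]] * [Term [Factor [Prim ( [Expr [Term [Factor [Prim x]]]] )]]]] * [Term [Factor [Prim x]]]]

4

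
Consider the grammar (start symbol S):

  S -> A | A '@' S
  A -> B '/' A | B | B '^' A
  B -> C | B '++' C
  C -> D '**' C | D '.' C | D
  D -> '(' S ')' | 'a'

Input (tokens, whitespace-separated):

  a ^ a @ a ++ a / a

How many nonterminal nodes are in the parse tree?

21

[S [A [B [C [D a]]] ^ [A [B [C [D a]]]]] @ [S [A [B [B [C [D a]]] ++ [C [D a]]] / [A [B [C [D a]]]]]]]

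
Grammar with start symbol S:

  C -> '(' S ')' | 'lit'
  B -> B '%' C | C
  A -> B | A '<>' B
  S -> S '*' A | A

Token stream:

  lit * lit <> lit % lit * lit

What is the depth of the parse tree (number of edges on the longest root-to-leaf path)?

[S [S [S [A [B [C lit]]]] * [A [A [B [C lit]]] <> [B [B [C lit]] % [C lit]]]] * [A [B [C lit]]]]

6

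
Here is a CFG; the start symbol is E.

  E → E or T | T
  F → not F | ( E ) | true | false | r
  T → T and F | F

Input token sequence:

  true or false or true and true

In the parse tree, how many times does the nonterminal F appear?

[E [E [E [T [F true]]] or [T [F false]]] or [T [T [F true]] and [F true]]]

4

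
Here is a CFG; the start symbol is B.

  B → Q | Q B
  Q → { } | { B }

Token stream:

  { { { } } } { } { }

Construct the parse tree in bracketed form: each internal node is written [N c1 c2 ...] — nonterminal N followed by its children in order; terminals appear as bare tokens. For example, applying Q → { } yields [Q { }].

B
Q B
{ B } B
{ Q } B
{ { B } } B
{ { Q } } B
{ { { } } } B
{ { { } } } Q B
{ { { } } } { } B
{ { { } } } { } Q
{ { { } } } { } { }

[B [Q { [B [Q { [B [Q { }]] }]] }] [B [Q { }] [B [Q { }]]]]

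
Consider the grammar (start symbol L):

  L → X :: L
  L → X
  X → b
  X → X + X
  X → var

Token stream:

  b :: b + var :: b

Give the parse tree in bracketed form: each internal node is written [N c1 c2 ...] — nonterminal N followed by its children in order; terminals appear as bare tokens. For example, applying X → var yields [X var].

[L [X b] :: [L [X [X b] + [X var]] :: [L [X b]]]]

L
X :: L
b :: L
b :: X :: L
b :: X + X :: L
b :: b + X :: L
b :: b + var :: L
b :: b + var :: X
b :: b + var :: b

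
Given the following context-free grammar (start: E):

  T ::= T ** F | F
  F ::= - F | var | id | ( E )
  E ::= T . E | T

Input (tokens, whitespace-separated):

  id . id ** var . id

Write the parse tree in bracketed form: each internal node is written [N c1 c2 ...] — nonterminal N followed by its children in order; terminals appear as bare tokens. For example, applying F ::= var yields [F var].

E
T . E
F . E
id . E
id . T . E
id . T ** F . E
id . F ** F . E
id . id ** F . E
id . id ** var . E
id . id ** var . T
id . id ** var . F
id . id ** var . id

[E [T [F id]] . [E [T [T [F id]] ** [F var]] . [E [T [F id]]]]]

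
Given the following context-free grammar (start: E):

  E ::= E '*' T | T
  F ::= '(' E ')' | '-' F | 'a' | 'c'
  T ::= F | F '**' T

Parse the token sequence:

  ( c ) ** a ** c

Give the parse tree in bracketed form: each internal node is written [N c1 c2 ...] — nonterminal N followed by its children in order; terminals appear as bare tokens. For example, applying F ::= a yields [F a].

E
T
F ** T
( E ) ** T
( T ) ** T
( F ) ** T
( c ) ** T
( c ) ** F ** T
( c ) ** a ** T
( c ) ** a ** F
( c ) ** a ** c

[E [T [F ( [E [T [F c]]] )] ** [T [F a] ** [T [F c]]]]]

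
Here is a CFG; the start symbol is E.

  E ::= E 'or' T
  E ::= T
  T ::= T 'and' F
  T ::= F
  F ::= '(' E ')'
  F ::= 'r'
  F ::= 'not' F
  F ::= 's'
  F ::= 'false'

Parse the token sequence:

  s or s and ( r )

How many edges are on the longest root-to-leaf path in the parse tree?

[E [E [T [F s]]] or [T [T [F s]] and [F ( [E [T [F r]]] )]]]

6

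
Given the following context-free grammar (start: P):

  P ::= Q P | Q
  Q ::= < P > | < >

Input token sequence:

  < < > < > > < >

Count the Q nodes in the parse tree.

[P [Q < [P [Q < >] [P [Q < >]]] >] [P [Q < >]]]

4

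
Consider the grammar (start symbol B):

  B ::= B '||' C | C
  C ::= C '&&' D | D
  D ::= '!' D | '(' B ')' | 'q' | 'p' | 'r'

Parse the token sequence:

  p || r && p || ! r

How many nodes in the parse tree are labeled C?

4

[B [B [B [C [D p]]] || [C [C [D r]] && [D p]]] || [C [D ! [D r]]]]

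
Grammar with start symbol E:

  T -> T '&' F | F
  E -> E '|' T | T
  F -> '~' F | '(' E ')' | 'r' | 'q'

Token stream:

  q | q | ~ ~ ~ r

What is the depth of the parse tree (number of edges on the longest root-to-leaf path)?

6

[E [E [E [T [F q]]] | [T [F q]]] | [T [F ~ [F ~ [F ~ [F r]]]]]]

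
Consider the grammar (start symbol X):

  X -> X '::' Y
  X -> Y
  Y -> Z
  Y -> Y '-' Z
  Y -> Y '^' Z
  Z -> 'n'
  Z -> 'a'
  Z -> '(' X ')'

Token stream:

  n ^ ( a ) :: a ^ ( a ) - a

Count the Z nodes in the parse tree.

7

[X [X [Y [Y [Z n]] ^ [Z ( [X [Y [Z a]]] )]]] :: [Y [Y [Y [Z a]] ^ [Z ( [X [Y [Z a]]] )]] - [Z a]]]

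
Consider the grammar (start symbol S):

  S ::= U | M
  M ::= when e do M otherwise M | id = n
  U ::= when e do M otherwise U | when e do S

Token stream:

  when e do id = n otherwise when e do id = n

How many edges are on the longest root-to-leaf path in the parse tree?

[S [U when e do [M id = n] otherwise [U when e do [S [M id = n]]]]]

5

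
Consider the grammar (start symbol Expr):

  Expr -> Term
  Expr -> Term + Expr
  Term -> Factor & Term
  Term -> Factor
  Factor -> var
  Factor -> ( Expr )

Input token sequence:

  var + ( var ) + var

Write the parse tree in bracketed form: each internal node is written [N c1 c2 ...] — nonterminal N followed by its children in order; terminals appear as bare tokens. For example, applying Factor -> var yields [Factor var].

[Expr [Term [Factor var]] + [Expr [Term [Factor ( [Expr [Term [Factor var]]] )]] + [Expr [Term [Factor var]]]]]

Expr
Term + Expr
Factor + Expr
var + Expr
var + Term + Expr
var + Factor + Expr
var + ( Expr ) + Expr
var + ( Term ) + Expr
var + ( Factor ) + Expr
var + ( var ) + Expr
var + ( var ) + Term
var + ( var ) + Factor
var + ( var ) + var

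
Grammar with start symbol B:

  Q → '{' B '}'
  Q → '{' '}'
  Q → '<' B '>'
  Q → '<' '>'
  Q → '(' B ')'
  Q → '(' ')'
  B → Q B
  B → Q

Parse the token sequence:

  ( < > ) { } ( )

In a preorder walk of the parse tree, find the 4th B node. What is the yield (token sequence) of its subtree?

[B [Q ( [B [Q < >]] )] [B [Q { }] [B [Q ( )]]]]

( )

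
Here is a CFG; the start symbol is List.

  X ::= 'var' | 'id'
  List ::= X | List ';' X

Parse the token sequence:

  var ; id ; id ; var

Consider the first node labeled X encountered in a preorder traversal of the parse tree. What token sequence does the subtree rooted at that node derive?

var

[List [List [List [List [X var]] ; [X id]] ; [X id]] ; [X var]]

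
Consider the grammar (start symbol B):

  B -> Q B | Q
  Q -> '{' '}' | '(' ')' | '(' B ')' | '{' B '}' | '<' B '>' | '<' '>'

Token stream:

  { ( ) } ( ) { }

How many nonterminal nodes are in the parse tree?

8

[B [Q { [B [Q ( )]] }] [B [Q ( )] [B [Q { }]]]]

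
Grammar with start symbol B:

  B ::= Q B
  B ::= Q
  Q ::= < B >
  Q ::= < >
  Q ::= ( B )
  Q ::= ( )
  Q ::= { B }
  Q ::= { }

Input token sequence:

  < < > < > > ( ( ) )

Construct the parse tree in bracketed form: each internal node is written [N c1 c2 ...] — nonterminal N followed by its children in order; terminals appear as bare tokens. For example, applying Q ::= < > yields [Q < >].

[B [Q < [B [Q < >] [B [Q < >]]] >] [B [Q ( [B [Q ( )]] )]]]

B
Q B
< B > B
< Q B > B
< < > B > B
< < > Q > B
< < > < > > B
< < > < > > Q
< < > < > > ( B )
< < > < > > ( Q )
< < > < > > ( ( ) )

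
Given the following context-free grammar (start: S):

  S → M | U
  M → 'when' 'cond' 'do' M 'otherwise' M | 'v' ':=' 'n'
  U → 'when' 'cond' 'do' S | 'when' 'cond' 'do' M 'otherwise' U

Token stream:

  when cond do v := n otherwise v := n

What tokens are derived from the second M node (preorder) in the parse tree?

v := n

[S [M when cond do [M v := n] otherwise [M v := n]]]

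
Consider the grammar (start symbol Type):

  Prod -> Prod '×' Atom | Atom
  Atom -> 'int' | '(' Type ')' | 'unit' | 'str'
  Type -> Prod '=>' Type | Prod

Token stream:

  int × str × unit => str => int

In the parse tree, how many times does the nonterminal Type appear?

3

[Type [Prod [Prod [Prod [Atom int]] × [Atom str]] × [Atom unit]] => [Type [Prod [Atom str]] => [Type [Prod [Atom int]]]]]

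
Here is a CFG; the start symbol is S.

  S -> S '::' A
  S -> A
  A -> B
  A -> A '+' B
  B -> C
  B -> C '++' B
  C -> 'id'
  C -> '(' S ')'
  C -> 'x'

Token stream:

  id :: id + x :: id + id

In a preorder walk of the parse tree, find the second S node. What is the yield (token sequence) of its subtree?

[S [S [S [A [B [C id]]]] :: [A [A [B [C id]]] + [B [C x]]]] :: [A [A [B [C id]]] + [B [C id]]]]

id :: id + x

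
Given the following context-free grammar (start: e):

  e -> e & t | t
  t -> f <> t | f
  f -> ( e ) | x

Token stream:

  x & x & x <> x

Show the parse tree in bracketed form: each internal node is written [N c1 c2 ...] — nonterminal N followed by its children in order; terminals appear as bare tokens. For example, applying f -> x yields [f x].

e
e & t
e & t & t
t & t & t
f & t & t
x & t & t
x & f & t
x & x & t
x & x & f <> t
x & x & x <> t
x & x & x <> f
x & x & x <> x

[e [e [e [t [f x]]] & [t [f x]]] & [t [f x] <> [t [f x]]]]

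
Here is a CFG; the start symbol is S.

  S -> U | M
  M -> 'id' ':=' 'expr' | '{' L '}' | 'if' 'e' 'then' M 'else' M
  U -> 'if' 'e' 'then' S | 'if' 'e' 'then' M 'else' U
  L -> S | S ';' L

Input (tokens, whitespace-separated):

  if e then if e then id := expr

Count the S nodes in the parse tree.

[S [U if e then [S [U if e then [S [M id := expr]]]]]]

3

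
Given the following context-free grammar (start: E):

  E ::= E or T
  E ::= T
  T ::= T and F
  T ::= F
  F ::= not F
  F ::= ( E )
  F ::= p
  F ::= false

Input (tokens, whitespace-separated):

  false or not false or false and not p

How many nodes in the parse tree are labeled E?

3

[E [E [E [T [F false]]] or [T [F not [F false]]]] or [T [T [F false]] and [F not [F p]]]]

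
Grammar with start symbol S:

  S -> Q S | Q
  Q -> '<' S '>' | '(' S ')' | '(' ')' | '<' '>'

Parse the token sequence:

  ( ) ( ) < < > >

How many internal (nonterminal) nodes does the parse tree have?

8

[S [Q ( )] [S [Q ( )] [S [Q < [S [Q < >]] >]]]]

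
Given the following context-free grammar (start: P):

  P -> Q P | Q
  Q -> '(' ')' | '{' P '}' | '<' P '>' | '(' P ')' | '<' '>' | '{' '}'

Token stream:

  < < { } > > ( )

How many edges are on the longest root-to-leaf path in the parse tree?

[P [Q < [P [Q < [P [Q { }]] >]] >] [P [Q ( )]]]

6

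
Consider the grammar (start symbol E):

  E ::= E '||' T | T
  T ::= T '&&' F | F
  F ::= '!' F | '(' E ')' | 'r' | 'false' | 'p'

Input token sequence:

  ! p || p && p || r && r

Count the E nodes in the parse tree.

[E [E [E [T [F ! [F p]]]] || [T [T [F p]] && [F p]]] || [T [T [F r]] && [F r]]]

3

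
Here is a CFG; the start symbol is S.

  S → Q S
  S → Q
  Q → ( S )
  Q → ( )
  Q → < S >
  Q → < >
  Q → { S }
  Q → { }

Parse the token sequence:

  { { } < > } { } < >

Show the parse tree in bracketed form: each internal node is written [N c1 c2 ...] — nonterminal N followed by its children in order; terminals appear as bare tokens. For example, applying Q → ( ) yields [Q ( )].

[S [Q { [S [Q { }] [S [Q < >]]] }] [S [Q { }] [S [Q < >]]]]

S
Q S
{ S } S
{ Q S } S
{ { } S } S
{ { } Q } S
{ { } < > } S
{ { } < > } Q S
{ { } < > } { } S
{ { } < > } { } Q
{ { } < > } { } < >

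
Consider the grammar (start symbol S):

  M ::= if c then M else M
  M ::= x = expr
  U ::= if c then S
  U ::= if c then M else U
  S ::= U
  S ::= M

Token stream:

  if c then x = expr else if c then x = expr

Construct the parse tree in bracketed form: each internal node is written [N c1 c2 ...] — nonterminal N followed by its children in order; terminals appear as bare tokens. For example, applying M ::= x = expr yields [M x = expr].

S
U
if c then M else U
if c then x = expr else U
if c then x = expr else if c then S
if c then x = expr else if c then M
if c then x = expr else if c then x = expr

[S [U if c then [M x = expr] else [U if c then [S [M x = expr]]]]]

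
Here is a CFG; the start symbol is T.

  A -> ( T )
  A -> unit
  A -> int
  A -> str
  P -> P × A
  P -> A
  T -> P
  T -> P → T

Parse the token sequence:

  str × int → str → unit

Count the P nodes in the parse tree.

4

[T [P [P [A str]] × [A int]] → [T [P [A str]] → [T [P [A unit]]]]]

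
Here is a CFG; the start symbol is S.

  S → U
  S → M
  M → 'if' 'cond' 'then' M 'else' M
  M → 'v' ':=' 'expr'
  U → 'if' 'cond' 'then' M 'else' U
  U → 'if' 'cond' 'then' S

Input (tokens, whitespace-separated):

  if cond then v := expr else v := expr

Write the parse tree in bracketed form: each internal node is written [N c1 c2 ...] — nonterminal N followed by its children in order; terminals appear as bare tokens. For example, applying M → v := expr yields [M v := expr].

[S [M if cond then [M v := expr] else [M v := expr]]]

S
M
if cond then M else M
if cond then v := expr else M
if cond then v := expr else v := expr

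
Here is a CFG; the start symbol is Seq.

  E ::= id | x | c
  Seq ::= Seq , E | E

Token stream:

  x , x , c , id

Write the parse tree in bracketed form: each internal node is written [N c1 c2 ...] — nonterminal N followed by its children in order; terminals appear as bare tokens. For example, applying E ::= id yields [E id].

[Seq [Seq [Seq [Seq [E x]] , [E x]] , [E c]] , [E id]]

Seq
Seq , E
Seq , E , E
Seq , E , E , E
E , E , E , E
x , E , E , E
x , x , E , E
x , x , c , E
x , x , c , id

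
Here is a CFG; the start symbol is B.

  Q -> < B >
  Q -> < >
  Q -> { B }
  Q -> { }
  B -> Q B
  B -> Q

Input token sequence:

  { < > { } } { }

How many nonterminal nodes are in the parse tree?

[B [Q { [B [Q < >] [B [Q { }]]] }] [B [Q { }]]]

8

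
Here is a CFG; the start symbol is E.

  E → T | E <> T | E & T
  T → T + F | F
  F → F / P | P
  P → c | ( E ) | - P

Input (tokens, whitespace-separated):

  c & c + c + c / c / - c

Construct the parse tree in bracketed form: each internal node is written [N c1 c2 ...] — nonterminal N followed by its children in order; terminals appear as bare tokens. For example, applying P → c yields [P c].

E
E & T
T & T
F & T
P & T
c & T
c & T + F
c & T + F + F
c & F + F + F
c & P + F + F
c & c + F + F
c & c + P + F
c & c + c + F
c & c + c + F / P
c & c + c + F / P / P
c & c + c + P / P / P
c & c + c + c / P / P
c & c + c + c / c / P
c & c + c + c / c / - P
c & c + c + c / c / - c

[E [E [T [F [P c]]]] & [T [T [T [F [P c]]] + [F [P c]]] + [F [F [F [P c]] / [P c]] / [P - [P c]]]]]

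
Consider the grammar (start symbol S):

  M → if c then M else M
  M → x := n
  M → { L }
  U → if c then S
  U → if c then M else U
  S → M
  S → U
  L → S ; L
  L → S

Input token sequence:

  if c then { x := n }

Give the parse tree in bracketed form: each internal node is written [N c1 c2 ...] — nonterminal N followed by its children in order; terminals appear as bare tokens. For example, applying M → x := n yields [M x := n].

[S [U if c then [S [M { [L [S [M x := n]]] }]]]]

S
U
if c then S
if c then M
if c then { L }
if c then { S }
if c then { M }
if c then { x := n }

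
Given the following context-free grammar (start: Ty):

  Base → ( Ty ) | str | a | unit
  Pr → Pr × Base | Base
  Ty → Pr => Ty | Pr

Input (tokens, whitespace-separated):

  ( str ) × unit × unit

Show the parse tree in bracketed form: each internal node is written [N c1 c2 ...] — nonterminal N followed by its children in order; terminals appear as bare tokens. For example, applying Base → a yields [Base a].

[Ty [Pr [Pr [Pr [Base ( [Ty [Pr [Base str]]] )]] × [Base unit]] × [Base unit]]]

Ty
Pr
Pr × Base
Pr × Base × Base
Base × Base × Base
( Ty ) × Base × Base
( Pr ) × Base × Base
( Base ) × Base × Base
( str ) × Base × Base
( str ) × unit × Base
( str ) × unit × unit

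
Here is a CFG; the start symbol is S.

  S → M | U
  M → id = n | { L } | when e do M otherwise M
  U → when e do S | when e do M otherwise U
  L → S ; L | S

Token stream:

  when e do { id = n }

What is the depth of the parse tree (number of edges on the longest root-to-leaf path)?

7

[S [U when e do [S [M { [L [S [M id = n]]] }]]]]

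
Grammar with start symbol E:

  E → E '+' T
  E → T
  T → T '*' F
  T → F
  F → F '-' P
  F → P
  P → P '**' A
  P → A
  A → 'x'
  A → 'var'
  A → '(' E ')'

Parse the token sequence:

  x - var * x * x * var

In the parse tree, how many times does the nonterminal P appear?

[E [T [T [T [T [F [F [P [A x]]] - [P [A var]]]] * [F [P [A x]]]] * [F [P [A x]]]] * [F [P [A var]]]]]

5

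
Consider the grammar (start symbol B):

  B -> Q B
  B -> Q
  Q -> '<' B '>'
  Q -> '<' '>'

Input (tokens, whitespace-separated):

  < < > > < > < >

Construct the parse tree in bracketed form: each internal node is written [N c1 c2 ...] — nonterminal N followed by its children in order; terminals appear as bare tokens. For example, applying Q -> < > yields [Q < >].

[B [Q < [B [Q < >]] >] [B [Q < >] [B [Q < >]]]]

B
Q B
< B > B
< Q > B
< < > > B
< < > > Q B
< < > > < > B
< < > > < > Q
< < > > < > < >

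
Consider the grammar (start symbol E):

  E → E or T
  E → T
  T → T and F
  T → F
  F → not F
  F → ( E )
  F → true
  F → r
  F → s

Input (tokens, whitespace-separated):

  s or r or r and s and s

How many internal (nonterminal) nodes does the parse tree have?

13

[E [E [E [T [F s]]] or [T [F r]]] or [T [T [T [F r]] and [F s]] and [F s]]]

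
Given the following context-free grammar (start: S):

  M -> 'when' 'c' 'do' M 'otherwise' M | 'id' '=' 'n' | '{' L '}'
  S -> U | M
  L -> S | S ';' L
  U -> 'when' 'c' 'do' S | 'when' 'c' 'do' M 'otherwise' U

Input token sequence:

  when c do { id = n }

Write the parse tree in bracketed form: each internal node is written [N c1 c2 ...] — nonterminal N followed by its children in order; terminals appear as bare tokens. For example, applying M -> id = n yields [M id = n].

S
U
when c do S
when c do M
when c do { L }
when c do { S }
when c do { M }
when c do { id = n }

[S [U when c do [S [M { [L [S [M id = n]]] }]]]]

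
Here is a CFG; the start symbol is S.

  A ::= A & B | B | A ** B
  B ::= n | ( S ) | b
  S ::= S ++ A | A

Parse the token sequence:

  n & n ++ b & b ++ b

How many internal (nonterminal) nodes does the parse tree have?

13

[S [S [S [A [A [B n]] & [B n]]] ++ [A [A [B b]] & [B b]]] ++ [A [B b]]]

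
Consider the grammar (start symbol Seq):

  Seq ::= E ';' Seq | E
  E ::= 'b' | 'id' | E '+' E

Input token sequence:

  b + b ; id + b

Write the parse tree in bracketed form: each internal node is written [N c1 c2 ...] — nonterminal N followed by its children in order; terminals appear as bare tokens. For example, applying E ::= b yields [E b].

[Seq [E [E b] + [E b]] ; [Seq [E [E id] + [E b]]]]

Seq
E ; Seq
E + E ; Seq
b + E ; Seq
b + b ; Seq
b + b ; E
b + b ; E + E
b + b ; id + E
b + b ; id + b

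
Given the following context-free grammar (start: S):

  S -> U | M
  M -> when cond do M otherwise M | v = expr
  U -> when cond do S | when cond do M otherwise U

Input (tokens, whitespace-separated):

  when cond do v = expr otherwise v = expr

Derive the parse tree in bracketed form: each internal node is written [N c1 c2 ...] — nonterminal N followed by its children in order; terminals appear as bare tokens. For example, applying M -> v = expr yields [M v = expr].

S
M
when cond do M otherwise M
when cond do v = expr otherwise M
when cond do v = expr otherwise v = expr

[S [M when cond do [M v = expr] otherwise [M v = expr]]]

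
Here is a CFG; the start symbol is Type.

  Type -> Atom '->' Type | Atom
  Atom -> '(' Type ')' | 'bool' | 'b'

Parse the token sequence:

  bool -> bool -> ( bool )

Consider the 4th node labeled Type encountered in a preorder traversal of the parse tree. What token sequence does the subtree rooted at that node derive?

bool

[Type [Atom bool] -> [Type [Atom bool] -> [Type [Atom ( [Type [Atom bool]] )]]]]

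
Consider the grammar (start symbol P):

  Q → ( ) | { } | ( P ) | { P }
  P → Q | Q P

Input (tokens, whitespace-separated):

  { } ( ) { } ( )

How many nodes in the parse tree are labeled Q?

[P [Q { }] [P [Q ( )] [P [Q { }] [P [Q ( )]]]]]

4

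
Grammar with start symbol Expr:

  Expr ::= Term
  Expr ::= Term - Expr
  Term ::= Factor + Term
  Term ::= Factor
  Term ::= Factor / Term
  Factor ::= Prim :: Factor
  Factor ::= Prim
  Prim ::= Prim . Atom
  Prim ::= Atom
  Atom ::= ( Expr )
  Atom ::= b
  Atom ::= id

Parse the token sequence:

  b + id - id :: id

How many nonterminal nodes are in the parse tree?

[Expr [Term [Factor [Prim [Atom b]]] + [Term [Factor [Prim [Atom id]]]]] - [Expr [Term [Factor [Prim [Atom id]] :: [Factor [Prim [Atom id]]]]]]]

17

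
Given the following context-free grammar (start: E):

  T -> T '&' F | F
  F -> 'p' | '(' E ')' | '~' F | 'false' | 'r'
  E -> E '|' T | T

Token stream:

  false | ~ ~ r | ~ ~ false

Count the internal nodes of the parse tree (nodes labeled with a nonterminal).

13

[E [E [E [T [F false]]] | [T [F ~ [F ~ [F r]]]]] | [T [F ~ [F ~ [F false]]]]]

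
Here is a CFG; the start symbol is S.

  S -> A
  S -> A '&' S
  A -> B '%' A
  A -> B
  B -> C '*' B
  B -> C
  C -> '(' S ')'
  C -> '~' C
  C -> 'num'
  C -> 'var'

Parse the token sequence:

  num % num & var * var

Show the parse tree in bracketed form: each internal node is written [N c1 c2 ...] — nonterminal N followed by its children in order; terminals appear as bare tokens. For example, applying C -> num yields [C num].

S
A & S
B % A & S
C % A & S
num % A & S
num % B & S
num % C & S
num % num & S
num % num & A
num % num & B
num % num & C * B
num % num & var * B
num % num & var * C
num % num & var * var

[S [A [B [C num]] % [A [B [C num]]]] & [S [A [B [C var] * [B [C var]]]]]]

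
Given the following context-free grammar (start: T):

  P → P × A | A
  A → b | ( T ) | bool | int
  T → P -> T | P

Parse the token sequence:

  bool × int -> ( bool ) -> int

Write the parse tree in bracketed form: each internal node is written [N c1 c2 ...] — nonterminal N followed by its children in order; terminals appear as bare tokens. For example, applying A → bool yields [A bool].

T
P -> T
P × A -> T
A × A -> T
bool × A -> T
bool × int -> T
bool × int -> P -> T
bool × int -> A -> T
bool × int -> ( T ) -> T
bool × int -> ( P ) -> T
bool × int -> ( A ) -> T
bool × int -> ( bool ) -> T
bool × int -> ( bool ) -> P
bool × int -> ( bool ) -> A
bool × int -> ( bool ) -> int

[T [P [P [A bool]] × [A int]] -> [T [P [A ( [T [P [A bool]]] )]] -> [T [P [A int]]]]]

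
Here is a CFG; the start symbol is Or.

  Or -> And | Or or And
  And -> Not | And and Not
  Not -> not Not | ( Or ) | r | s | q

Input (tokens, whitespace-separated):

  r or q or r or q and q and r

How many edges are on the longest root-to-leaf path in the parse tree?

[Or [Or [Or [Or [And [Not r]]] or [And [Not q]]] or [And [Not r]]] or [And [And [And [Not q]] and [Not q]] and [Not r]]]

6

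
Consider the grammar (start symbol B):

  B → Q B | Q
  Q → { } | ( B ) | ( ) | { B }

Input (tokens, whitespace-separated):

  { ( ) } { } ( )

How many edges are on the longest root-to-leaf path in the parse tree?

4

[B [Q { [B [Q ( )]] }] [B [Q { }] [B [Q ( )]]]]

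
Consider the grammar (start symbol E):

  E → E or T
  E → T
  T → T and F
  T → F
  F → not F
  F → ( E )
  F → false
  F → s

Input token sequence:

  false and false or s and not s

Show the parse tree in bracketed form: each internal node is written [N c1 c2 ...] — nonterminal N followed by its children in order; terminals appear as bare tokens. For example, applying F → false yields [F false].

[E [E [T [T [F false]] and [F false]]] or [T [T [F s]] and [F not [F s]]]]

E
E or T
T or T
T and F or T
F and F or T
false and F or T
false and false or T
false and false or T and F
false and false or F and F
false and false or s and F
false and false or s and not F
false and false or s and not s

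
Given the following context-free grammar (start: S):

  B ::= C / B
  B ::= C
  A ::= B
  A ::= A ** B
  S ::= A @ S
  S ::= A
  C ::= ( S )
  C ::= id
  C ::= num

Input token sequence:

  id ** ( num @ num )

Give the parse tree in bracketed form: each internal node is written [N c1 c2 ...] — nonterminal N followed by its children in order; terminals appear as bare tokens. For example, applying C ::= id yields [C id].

[S [A [A [B [C id]]] ** [B [C ( [S [A [B [C num]]] @ [S [A [B [C num]]]]] )]]]]

S
A
A ** B
B ** B
C ** B
id ** B
id ** C
id ** ( S )
id ** ( A @ S )
id ** ( B @ S )
id ** ( C @ S )
id ** ( num @ S )
id ** ( num @ A )
id ** ( num @ B )
id ** ( num @ C )
id ** ( num @ num )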